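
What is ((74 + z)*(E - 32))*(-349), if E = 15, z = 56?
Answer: 771290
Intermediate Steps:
((74 + z)*(E - 32))*(-349) = ((74 + 56)*(15 - 32))*(-349) = (130*(-17))*(-349) = -2210*(-349) = 771290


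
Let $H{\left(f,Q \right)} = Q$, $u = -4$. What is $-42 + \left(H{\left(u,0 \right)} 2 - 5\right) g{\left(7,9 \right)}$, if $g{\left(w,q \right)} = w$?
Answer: $-77$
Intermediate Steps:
$-42 + \left(H{\left(u,0 \right)} 2 - 5\right) g{\left(7,9 \right)} = -42 + \left(0 \cdot 2 - 5\right) 7 = -42 + \left(0 - 5\right) 7 = -42 - 35 = -77$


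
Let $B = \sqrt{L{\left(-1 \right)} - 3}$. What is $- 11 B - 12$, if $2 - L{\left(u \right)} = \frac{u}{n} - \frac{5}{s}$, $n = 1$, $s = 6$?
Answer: $-12 - \frac{11 \sqrt{30}}{6} \approx -22.042$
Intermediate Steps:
$L{\left(u \right)} = \frac{17}{6} - u$ ($L{\left(u \right)} = 2 - \left(\frac{u}{1} - \frac{5}{6}\right) = 2 - \left(u 1 - \frac{5}{6}\right) = 2 - \left(u - \frac{5}{6}\right) = 2 - \left(- \frac{5}{6} + u\right) = \frac{17}{6} - u$)
$B = \frac{\sqrt{30}}{6}$ ($B = \sqrt{\left(\frac{17}{6} - -1\right) - 3} = \sqrt{\left(\frac{17}{6} + 1\right) - 3} = \sqrt{\frac{23}{6} - 3} = \sqrt{\frac{5}{6}} = \frac{\sqrt{30}}{6} \approx 0.91287$)
$- 11 B - 12 = - 11 \frac{\sqrt{30}}{6} - 12 = - \frac{11 \sqrt{30}}{6} - 12 = -12 - \frac{11 \sqrt{30}}{6}$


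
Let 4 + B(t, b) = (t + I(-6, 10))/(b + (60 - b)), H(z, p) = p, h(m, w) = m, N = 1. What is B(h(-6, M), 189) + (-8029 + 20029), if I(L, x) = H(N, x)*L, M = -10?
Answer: 119949/10 ≈ 11995.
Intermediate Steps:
I(L, x) = L*x (I(L, x) = x*L = L*x)
B(t, b) = -5 + t/60 (B(t, b) = -4 + (t - 6*10)/(b + (60 - b)) = -4 + (t - 60)/60 = -4 + (-60 + t)*(1/60) = -4 + (-1 + t/60) = -5 + t/60)
B(h(-6, M), 189) + (-8029 + 20029) = (-5 + (1/60)*(-6)) + (-8029 + 20029) = (-5 - ⅒) + 12000 = -51/10 + 12000 = 119949/10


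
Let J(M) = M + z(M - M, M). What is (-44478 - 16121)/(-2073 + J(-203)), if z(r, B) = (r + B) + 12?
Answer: 60599/2467 ≈ 24.564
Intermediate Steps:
z(r, B) = 12 + B + r (z(r, B) = (B + r) + 12 = 12 + B + r)
J(M) = 12 + 2*M (J(M) = M + (12 + M + (M - M)) = M + (12 + M + 0) = M + (12 + M) = 12 + 2*M)
(-44478 - 16121)/(-2073 + J(-203)) = (-44478 - 16121)/(-2073 + (12 + 2*(-203))) = -60599/(-2073 + (12 - 406)) = -60599/(-2073 - 394) = -60599/(-2467) = -60599*(-1/2467) = 60599/2467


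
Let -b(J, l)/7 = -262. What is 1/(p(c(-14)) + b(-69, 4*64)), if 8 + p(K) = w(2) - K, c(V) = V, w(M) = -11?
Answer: 1/1829 ≈ 0.00054675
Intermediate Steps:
b(J, l) = 1834 (b(J, l) = -7*(-262) = 1834)
p(K) = -19 - K (p(K) = -8 + (-11 - K) = -19 - K)
1/(p(c(-14)) + b(-69, 4*64)) = 1/((-19 - 1*(-14)) + 1834) = 1/((-19 + 14) + 1834) = 1/(-5 + 1834) = 1/1829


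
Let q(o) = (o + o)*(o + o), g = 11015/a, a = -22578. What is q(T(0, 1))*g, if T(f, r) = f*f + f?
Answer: 0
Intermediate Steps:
g = -11015/22578 (g = 11015/(-22578) = 11015*(-1/22578) = -11015/22578 ≈ -0.48786)
T(f, r) = f + f² (T(f, r) = f² + f = f + f²)
q(o) = 4*o² (q(o) = (2*o)*(2*o) = 4*o²)
q(T(0, 1))*g = (4*(0*(1 + 0))²)*(-11015/22578) = (4*(0*1)²)*(-11015/22578) = (4*0²)*(-11015/22578) = (4*0)*(-11015/22578) = 0*(-11015/22578) = 0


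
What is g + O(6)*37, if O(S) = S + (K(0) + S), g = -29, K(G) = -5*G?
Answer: 415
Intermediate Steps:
O(S) = 2*S (O(S) = S + (-5*0 + S) = S + (0 + S) = S + S = 2*S)
g + O(6)*37 = -29 + (2*6)*37 = -29 + 12*37 = -29 + 444 = 415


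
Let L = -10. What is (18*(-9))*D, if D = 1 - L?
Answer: -1782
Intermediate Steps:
D = 11 (D = 1 - 1*(-10) = 1 + 10 = 11)
(18*(-9))*D = (18*(-9))*11 = -162*11 = -1782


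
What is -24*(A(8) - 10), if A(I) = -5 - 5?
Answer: 480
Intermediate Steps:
A(I) = -10
-24*(A(8) - 10) = -24*(-10 - 10) = -24*(-20) = 480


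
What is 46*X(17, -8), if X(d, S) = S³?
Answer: -23552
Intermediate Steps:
46*X(17, -8) = 46*(-8)³ = 46*(-512) = -23552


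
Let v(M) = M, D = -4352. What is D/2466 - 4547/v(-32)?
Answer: 5536819/39456 ≈ 140.33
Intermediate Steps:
D/2466 - 4547/v(-32) = -4352/2466 - 4547/(-32) = -4352*1/2466 - 4547*(-1/32) = -2176/1233 + 4547/32 = 5536819/39456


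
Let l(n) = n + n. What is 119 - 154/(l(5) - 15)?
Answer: 749/5 ≈ 149.80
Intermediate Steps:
l(n) = 2*n
119 - 154/(l(5) - 15) = 119 - 154/(2*5 - 15) = 119 - 154/(10 - 15) = 119 - 154/(-5) = 119 - 154*(-1/5) = 119 + 154/5 = 749/5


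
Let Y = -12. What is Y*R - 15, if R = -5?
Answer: 45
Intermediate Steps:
Y*R - 15 = -12*(-5) - 15 = 60 - 15 = 45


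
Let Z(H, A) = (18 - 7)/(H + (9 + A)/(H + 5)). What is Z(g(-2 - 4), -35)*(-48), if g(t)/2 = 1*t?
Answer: 1848/29 ≈ 63.724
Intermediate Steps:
g(t) = 2*t (g(t) = 2*(1*t) = 2*t)
Z(H, A) = 11/(H + (9 + A)/(5 + H))
Z(g(-2 - 4), -35)*(-48) = (11*(5 + 2*(-2 - 4))/(9 - 35 + (2*(-2 - 4))**2 + 5*(2*(-2 - 4))))*(-48) = (11*(5 + 2*(-6))/(9 - 35 + (2*(-6))**2 + 5*(2*(-6))))*(-48) = (11*(5 - 12)/(9 - 35 + (-12)**2 + 5*(-12)))*(-48) = (11*(-7)/(9 - 35 + 144 - 60))*(-48) = (11*(-7)/58)*(-48) = (11*(1/58)*(-7))*(-48) = -77/58*(-48) = 1848/29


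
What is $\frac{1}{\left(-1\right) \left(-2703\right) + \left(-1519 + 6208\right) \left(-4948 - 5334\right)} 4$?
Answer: $- \frac{4}{48209595} \approx -8.2971 \cdot 10^{-8}$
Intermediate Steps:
$\frac{1}{\left(-1\right) \left(-2703\right) + \left(-1519 + 6208\right) \left(-4948 - 5334\right)} 4 = \frac{1}{2703 + 4689 \left(-10282\right)} 4 = \frac{1}{2703 - 48212298} \cdot 4 = \frac{1}{-48209595} \cdot 4 = \left(- \frac{1}{48209595}\right) 4 = - \frac{4}{48209595}$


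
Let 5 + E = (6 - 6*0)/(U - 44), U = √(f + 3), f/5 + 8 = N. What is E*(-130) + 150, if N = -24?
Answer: 131440/161 + 60*I*√157/161 ≈ 816.4 + 4.6695*I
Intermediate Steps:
f = -160 (f = -40 + 5*(-24) = -40 - 120 = -160)
U = I*√157 (U = √(-160 + 3) = √(-157) = I*√157 ≈ 12.53*I)
E = -5 + 6/(-44 + I*√157) (E = -5 + (6 - 6*0)/(I*√157 - 44) = -5 + (6 + 0)/(-44 + I*√157) = -5 + 6/(-44 + I*√157) ≈ -5.1261 - 0.03592*I)
E*(-130) + 150 = (-10729/2093 - 6*I*√157/2093)*(-130) + 150 = (107290/161 + 60*I*√157/161) + 150 = 131440/161 + 60*I*√157/161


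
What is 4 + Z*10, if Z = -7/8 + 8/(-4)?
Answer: -99/4 ≈ -24.750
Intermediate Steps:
Z = -23/8 (Z = -7*1/8 + 8*(-1/4) = -7/8 - 2 = -23/8 ≈ -2.8750)
4 + Z*10 = 4 - 23/8*10 = 4 - 115/4 = -99/4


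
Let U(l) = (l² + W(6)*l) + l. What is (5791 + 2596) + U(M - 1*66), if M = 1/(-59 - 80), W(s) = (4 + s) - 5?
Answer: 238573902/19321 ≈ 12348.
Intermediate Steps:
W(s) = -1 + s
M = -1/139 (M = 1/(-139) = -1/139 ≈ -0.0071942)
U(l) = l² + 6*l (U(l) = (l² + (-1 + 6)*l) + l = (l² + 5*l) + l = l² + 6*l)
(5791 + 2596) + U(M - 1*66) = (5791 + 2596) + (-1/139 - 1*66)*(6 + (-1/139 - 1*66)) = 8387 + (-1/139 - 66)*(6 + (-1/139 - 66)) = 8387 - 9175*(6 - 9175/139)/139 = 8387 - 9175/139*(-8341/139) = 8387 + 76528675/19321 = 238573902/19321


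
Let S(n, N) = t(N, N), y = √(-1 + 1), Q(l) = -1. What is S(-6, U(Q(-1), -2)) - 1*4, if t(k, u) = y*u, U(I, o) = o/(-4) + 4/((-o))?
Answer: -4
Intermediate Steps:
U(I, o) = -4/o - o/4 (U(I, o) = o*(-¼) + 4*(-1/o) = -o/4 - 4/o = -4/o - o/4)
y = 0 (y = √0 = 0)
t(k, u) = 0 (t(k, u) = 0*u = 0)
S(n, N) = 0
S(-6, U(Q(-1), -2)) - 1*4 = 0 - 1*4 = 0 - 4 = -4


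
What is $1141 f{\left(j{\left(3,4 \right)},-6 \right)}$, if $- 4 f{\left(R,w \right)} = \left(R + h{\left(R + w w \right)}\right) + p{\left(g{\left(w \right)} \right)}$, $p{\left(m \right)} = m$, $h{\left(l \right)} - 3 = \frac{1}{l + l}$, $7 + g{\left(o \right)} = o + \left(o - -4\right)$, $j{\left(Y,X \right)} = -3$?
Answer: $\frac{1128449}{264} \approx 4274.4$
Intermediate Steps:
$g{\left(o \right)} = -3 + 2 o$ ($g{\left(o \right)} = -7 + \left(o + \left(o - -4\right)\right) = -7 + \left(o + \left(o + 4\right)\right) = -7 + \left(o + \left(4 + o\right)\right) = -7 + \left(4 + 2 o\right) = -3 + 2 o$)
$h{\left(l \right)} = 3 + \frac{1}{2 l}$ ($h{\left(l \right)} = 3 + \frac{1}{l + l} = 3 + \frac{1}{2 l}$)
$f{\left(R,w \right)} = - \frac{w}{2} - \frac{R}{4} - \frac{1}{8 \left(R + w^{2}\right)}$ ($f{\left(R,w \right)} = - \frac{\left(R + \left(3 + \frac{1}{2 \left(R + w w\right)}\right)\right) + \left(-3 + 2 w\right)}{4} = - \frac{\left(R + \left(3 + \frac{1}{2 \left(R + w^{2}\right)}\right)\right) + \left(-3 + 2 w\right)}{4} = - \frac{\left(3 + R + \frac{1}{2 \left(R + w^{2}\right)}\right) + \left(-3 + 2 w\right)}{4} = - \frac{R + \frac{1}{2 \left(R + w^{2}\right)} + 2 w}{4} = - \frac{w}{2} - \frac{R}{4} - \frac{1}{8 \left(R + w^{2}\right)}$)
$1141 f{\left(j{\left(3,4 \right)},-6 \right)} = 1141 \frac{-1 - -18 - 6 \left(-6\right)^{2} + 2 \left(-3 + \left(-6\right)^{2}\right) \left(3 - -3 - -12\right)}{8 \left(-3 + \left(-6\right)^{2}\right)} = 1141 \frac{-1 + 18 - 216 + 2 \left(-3 + 36\right) \left(3 + 3 + 12\right)}{8 \left(-3 + 36\right)} = 1141 \frac{-1 + 18 - 216 + 2 \cdot 33 \cdot 18}{8 \cdot 33} = 1141 \cdot \frac{1}{8} \cdot \frac{1}{33} \left(-1 + 18 - 216 + 1188\right) = 1141 \cdot \frac{1}{8} \cdot \frac{1}{33} \cdot 989 = 1141 \cdot \frac{989}{264} = \frac{1128449}{264}$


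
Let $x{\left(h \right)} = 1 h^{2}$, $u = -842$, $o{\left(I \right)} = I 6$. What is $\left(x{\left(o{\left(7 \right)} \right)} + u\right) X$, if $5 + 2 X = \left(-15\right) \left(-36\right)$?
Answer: $246635$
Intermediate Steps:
$o{\left(I \right)} = 6 I$
$x{\left(h \right)} = h^{2}$
$X = \frac{535}{2}$ ($X = - \frac{5}{2} + \frac{\left(-15\right) \left(-36\right)}{2} = - \frac{5}{2} + \frac{1}{2} \cdot 540 = - \frac{5}{2} + 270 = \frac{535}{2} \approx 267.5$)
$\left(x{\left(o{\left(7 \right)} \right)} + u\right) X = \left(\left(6 \cdot 7\right)^{2} - 842\right) \frac{535}{2} = \left(42^{2} - 842\right) \frac{535}{2} = \left(1764 - 842\right) \frac{535}{2} = 922 \cdot \frac{535}{2} = 246635$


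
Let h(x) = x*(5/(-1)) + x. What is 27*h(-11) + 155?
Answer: 1343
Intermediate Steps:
h(x) = -4*x (h(x) = x*(5*(-1)) + x = x*(-5) + x = -5*x + x = -4*x)
27*h(-11) + 155 = 27*(-4*(-11)) + 155 = 27*44 + 155 = 1188 + 155 = 1343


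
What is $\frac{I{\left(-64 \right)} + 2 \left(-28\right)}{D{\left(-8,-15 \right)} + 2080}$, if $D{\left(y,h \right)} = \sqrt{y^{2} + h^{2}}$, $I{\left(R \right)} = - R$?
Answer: $\frac{8}{2097} \approx 0.003815$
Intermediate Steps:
$D{\left(y,h \right)} = \sqrt{h^{2} + y^{2}}$
$\frac{I{\left(-64 \right)} + 2 \left(-28\right)}{D{\left(-8,-15 \right)} + 2080} = \frac{\left(-1\right) \left(-64\right) + 2 \left(-28\right)}{\sqrt{\left(-15\right)^{2} + \left(-8\right)^{2}} + 2080} = \frac{64 - 56}{\sqrt{225 + 64} + 2080} = \frac{8}{\sqrt{289} + 2080} = \frac{8}{17 + 2080} = \frac{8}{2097}$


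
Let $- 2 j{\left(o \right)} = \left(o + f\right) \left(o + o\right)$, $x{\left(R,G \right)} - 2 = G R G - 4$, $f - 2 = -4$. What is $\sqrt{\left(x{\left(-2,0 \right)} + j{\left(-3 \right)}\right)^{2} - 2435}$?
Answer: $i \sqrt{2146} \approx 46.325 i$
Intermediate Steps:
$f = -2$ ($f = 2 - 4 = -2$)
$x{\left(R,G \right)} = -2 + R G^{2}$ ($x{\left(R,G \right)} = 2 + \left(G R G - 4\right) = 2 + \left(R G^{2} - 4\right) = 2 + \left(-4 + R G^{2}\right) = -2 + R G^{2}$)
$j{\left(o \right)} = - o \left(-2 + o\right)$ ($j{\left(o \right)} = - \frac{\left(o - 2\right) \left(o + o\right)}{2} = - \frac{\left(-2 + o\right) 2 o}{2} = - \frac{2 o \left(-2 + o\right)}{2} = - o \left(-2 + o\right)$)
$\sqrt{\left(x{\left(-2,0 \right)} + j{\left(-3 \right)}\right)^{2} - 2435} = \sqrt{\left(\left(-2 - 2 \cdot 0^{2}\right) - 3 \left(2 - -3\right)\right)^{2} - 2435} = \sqrt{\left(\left(-2 - 0\right) - 3 \left(2 + 3\right)\right)^{2} - 2435} = \sqrt{\left(\left(-2 + 0\right) - 15\right)^{2} - 2435} = \sqrt{\left(-2 - 15\right)^{2} - 2435} = \sqrt{\left(-17\right)^{2} - 2435} = \sqrt{289 - 2435} = \sqrt{-2146} = i \sqrt{2146}$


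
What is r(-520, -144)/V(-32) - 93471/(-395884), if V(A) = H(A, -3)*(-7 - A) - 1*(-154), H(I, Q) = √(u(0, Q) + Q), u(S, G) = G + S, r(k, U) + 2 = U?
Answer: -3166890685/5436674972 + 1825*I*√6/13733 ≈ -0.58251 + 0.32552*I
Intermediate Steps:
r(k, U) = -2 + U
H(I, Q) = √2*√Q (H(I, Q) = √((Q + 0) + Q) = √(Q + Q) = √(2*Q) = √2*√Q)
V(A) = 154 + I*√6*(-7 - A) (V(A) = (√2*√(-3))*(-7 - A) - 1*(-154) = (√2*(I*√3))*(-7 - A) + 154 = (I*√6)*(-7 - A) + 154 = I*√6*(-7 - A) + 154 = 154 + I*√6*(-7 - A))
r(-520, -144)/V(-32) - 93471/(-395884) = (-2 - 144)/(154 - 7*I*√6 - 1*I*(-32)*√6) - 93471/(-395884) = -146/(154 - 7*I*√6 + 32*I*√6) - 93471*(-1/395884) = -146/(154 + 25*I*√6) + 93471/395884 = 93471/395884 - 146/(154 + 25*I*√6)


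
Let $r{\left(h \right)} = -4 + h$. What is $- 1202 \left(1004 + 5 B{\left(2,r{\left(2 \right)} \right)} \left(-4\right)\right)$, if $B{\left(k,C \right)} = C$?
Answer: $-1254888$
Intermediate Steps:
$- 1202 \left(1004 + 5 B{\left(2,r{\left(2 \right)} \right)} \left(-4\right)\right) = - 1202 \left(1004 + 5 \left(-4 + 2\right) \left(-4\right)\right) = - 1202 \left(1004 + 5 \left(-2\right) \left(-4\right)\right) = - 1202 \left(1004 - -40\right) = - 1202 \left(1004 + 40\right) = \left(-1202\right) 1044 = -1254888$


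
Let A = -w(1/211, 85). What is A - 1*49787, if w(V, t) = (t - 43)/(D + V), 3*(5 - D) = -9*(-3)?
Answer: -13987193/281 ≈ -49777.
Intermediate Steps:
D = -4 (D = 5 - (-3)*(-3) = 5 - 1/3*27 = 5 - 9 = -4)
w(V, t) = (-43 + t)/(-4 + V) (w(V, t) = (t - 43)/(-4 + V) = (-43 + t)/(-4 + V))
A = 2954/281 (A = -(-43 + 85)/(-4 + 1/211) = -42/(-4 + 1/211) = -42/(-843/211) = -(-211)*42/843 = -1*(-2954/281) = 2954/281 ≈ 10.512)
A - 1*49787 = 2954/281 - 1*49787 = 2954/281 - 49787 = -13987193/281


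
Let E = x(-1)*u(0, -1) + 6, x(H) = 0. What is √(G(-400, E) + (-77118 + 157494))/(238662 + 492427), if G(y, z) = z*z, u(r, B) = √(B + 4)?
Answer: 2*√20103/731089 ≈ 0.00038787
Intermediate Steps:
u(r, B) = √(4 + B)
E = 6 (E = 0*√(4 - 1) + 6 = 0*√3 + 6 = 0 + 6 = 6)
G(y, z) = z²
√(G(-400, E) + (-77118 + 157494))/(238662 + 492427) = √(6² + (-77118 + 157494))/(238662 + 492427) = √(36 + 80376)/731089 = √80412*(1/731089) = (2*√20103)*(1/731089) = 2*√20103/731089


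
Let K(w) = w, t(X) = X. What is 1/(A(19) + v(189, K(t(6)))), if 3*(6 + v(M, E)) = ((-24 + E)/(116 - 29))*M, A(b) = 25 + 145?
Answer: 29/4378 ≈ 0.0066240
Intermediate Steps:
A(b) = 170
v(M, E) = -6 + M*(-8/29 + E/87)/3 (v(M, E) = -6 + (((-24 + E)/(116 - 29))*M)/3 = -6 + (((-24 + E)/87)*M)/3 = -6 + (((-24 + E)*(1/87))*M)/3 = -6 + ((-8/29 + E/87)*M)/3 = -6 + (M*(-8/29 + E/87))/3 = -6 + M*(-8/29 + E/87)/3)
1/(A(19) + v(189, K(t(6)))) = 1/(170 + (-6 - 8/87*189 + (1/261)*6*189)) = 1/(170 + (-6 - 504/29 + 126/29)) = 1/(170 - 552/29) = 1/(4378/29) = 29/4378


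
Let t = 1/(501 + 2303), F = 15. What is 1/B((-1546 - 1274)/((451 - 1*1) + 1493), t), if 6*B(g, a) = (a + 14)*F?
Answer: 5608/196285 ≈ 0.028571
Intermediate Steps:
t = 1/2804 ≈ 0.00035663
B(g, a) = 35 + 5*a/2 (B(g, a) = ((a + 14)*15)/6 = ((14 + a)*15)/6 = (210 + 15*a)/6 = 35 + 5*a/2)
1/B((-1546 - 1274)/((451 - 1*1) + 1493), t) = 1/(35 + (5/2)*(1/2804)) = 1/(35 + 5/5608) = 1/(196285/5608) = 5608/196285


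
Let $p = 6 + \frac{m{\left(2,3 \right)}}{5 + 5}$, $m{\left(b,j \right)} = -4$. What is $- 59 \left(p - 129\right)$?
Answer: $\frac{36403}{5} \approx 7280.6$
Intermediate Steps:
$p = \frac{28}{5}$ ($p = 6 - \frac{4}{5 + 5} = 6 - \frac{4}{10} = 6 - \frac{2}{5} = \frac{28}{5} \approx 5.6$)
$- 59 \left(p - 129\right) = - 59 \left(\frac{28}{5} - 129\right) = \left(-59\right) \left(- \frac{617}{5}\right) = \frac{36403}{5}$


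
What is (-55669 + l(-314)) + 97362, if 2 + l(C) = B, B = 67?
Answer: 41758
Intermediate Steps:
l(C) = 65 (l(C) = -2 + 67 = 65)
(-55669 + l(-314)) + 97362 = (-55669 + 65) + 97362 = -55604 + 97362 = 41758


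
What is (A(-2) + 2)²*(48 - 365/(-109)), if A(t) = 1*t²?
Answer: 201492/109 ≈ 1848.6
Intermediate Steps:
A(t) = t²
(A(-2) + 2)²*(48 - 365/(-109)) = ((-2)² + 2)²*(48 - 365/(-109)) = (4 + 2)²*(48 - 365*(-1/109)) = 6²*(48 + 365/109) = 36*(5597/109) = 201492/109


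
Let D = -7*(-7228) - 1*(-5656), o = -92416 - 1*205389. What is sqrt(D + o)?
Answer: I*sqrt(241553) ≈ 491.48*I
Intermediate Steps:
o = -297805 (o = -92416 - 205389 = -297805)
D = 56252 (D = 50596 + 5656 = 56252)
sqrt(D + o) = sqrt(56252 - 297805) = sqrt(-241553) = I*sqrt(241553)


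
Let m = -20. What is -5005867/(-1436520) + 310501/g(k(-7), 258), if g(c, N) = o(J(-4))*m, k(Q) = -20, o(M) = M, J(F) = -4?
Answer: 11161034147/2873040 ≈ 3884.7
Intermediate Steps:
g(c, N) = 80 (g(c, N) = -4*(-20) = 80)
-5005867/(-1436520) + 310501/g(k(-7), 258) = -5005867/(-1436520) + 310501/80 = -5005867*(-1/1436520) + 310501*(1/80) = 5005867/1436520 + 310501/80 = 11161034147/2873040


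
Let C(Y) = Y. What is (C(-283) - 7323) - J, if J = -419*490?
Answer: 197704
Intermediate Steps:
J = -205310
(C(-283) - 7323) - J = (-283 - 7323) - 1*(-205310) = -7606 + 205310 = 197704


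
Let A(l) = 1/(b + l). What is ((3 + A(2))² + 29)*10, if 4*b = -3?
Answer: 2172/5 ≈ 434.40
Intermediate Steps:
b = -¾ (b = (¼)*(-3) = -¾ ≈ -0.75000)
A(l) = 1/(-¾ + l)
((3 + A(2))² + 29)*10 = ((3 + 4/(-3 + 4*2))² + 29)*10 = ((3 + 4/(-3 + 8))² + 29)*10 = ((3 + 4/5)² + 29)*10 = ((3 + 4*(⅕))² + 29)*10 = ((3 + ⅘)² + 29)*10 = ((19/5)² + 29)*10 = (361/25 + 29)*10 = (1086/25)*10 = 2172/5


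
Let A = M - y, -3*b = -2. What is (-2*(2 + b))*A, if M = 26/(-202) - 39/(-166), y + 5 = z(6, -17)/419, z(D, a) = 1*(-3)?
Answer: -95790152/3512477 ≈ -27.271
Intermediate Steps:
b = ⅔ (b = -⅓*(-2) = ⅔ ≈ 0.66667)
z(D, a) = -3
y = -2098/419 (y = -5 - 3/419 = -2098/419 ≈ -5.0072)
M = 1781/16766 (M = 26*(-1/202) - 39*(-1/166) = -13/101 + 39/166 = 1781/16766 ≈ 0.10623)
A = 35921307/7024954 (A = 1781/16766 - 1*(-2098/419) = 1781/16766 + 2098/419 = 35921307/7024954 ≈ 5.1134)
(-2*(2 + b))*A = -2*(2 + ⅔)*(35921307/7024954) = -2*8/3*(35921307/7024954) = -16/3*35921307/7024954 = -95790152/3512477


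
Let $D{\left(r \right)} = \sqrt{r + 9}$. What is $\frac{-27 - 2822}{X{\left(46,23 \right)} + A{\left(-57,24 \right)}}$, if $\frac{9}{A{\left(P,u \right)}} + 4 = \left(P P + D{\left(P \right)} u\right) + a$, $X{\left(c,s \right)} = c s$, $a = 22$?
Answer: $\frac{2849 \left(- 32 \sqrt{3} + 1089 i\right)}{- 1152165 i + 33856 \sqrt{3}} \approx -2.6928 - 3.5594 \cdot 10^{-7} i$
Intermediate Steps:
$D{\left(r \right)} = \sqrt{9 + r}$
$A{\left(P,u \right)} = \frac{9}{18 + P^{2} + u \sqrt{9 + P}}$ ($A{\left(P,u \right)} = \frac{9}{-4 + \left(\left(P P + \sqrt{9 + P} u\right) + 22\right)} = \frac{9}{-4 + \left(\left(P^{2} + u \sqrt{9 + P}\right) + 22\right)} = \frac{9}{-4 + \left(22 + P^{2} + u \sqrt{9 + P}\right)} = \frac{9}{18 + P^{2} + u \sqrt{9 + P}}$)
$\frac{-27 - 2822}{X{\left(46,23 \right)} + A{\left(-57,24 \right)}} = \frac{-27 - 2822}{46 \cdot 23 + \frac{9}{18 + \left(-57\right)^{2} + 24 \sqrt{9 - 57}}} = - \frac{2849}{1058 + \frac{9}{18 + 3249 + 24 \sqrt{-48}}} = - \frac{2849}{1058 + \frac{9}{18 + 3249 + 24 \cdot 4 i \sqrt{3}}} = - \frac{2849}{1058 + \frac{9}{18 + 3249 + 96 i \sqrt{3}}} = - \frac{2849}{1058 + \frac{9}{3267 + 96 i \sqrt{3}}}$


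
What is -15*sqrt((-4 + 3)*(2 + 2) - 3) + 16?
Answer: 16 - 15*I*sqrt(7) ≈ 16.0 - 39.686*I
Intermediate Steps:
-15*sqrt((-4 + 3)*(2 + 2) - 3) + 16 = -15*sqrt(-1*4 - 3) + 16 = -15*sqrt(-4 - 3) + 16 = -15*I*sqrt(7) + 16 = 16 - 15*I*sqrt(7)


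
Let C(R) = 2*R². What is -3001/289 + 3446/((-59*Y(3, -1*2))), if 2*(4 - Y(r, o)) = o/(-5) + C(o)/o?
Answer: -10114181/494479 ≈ -20.454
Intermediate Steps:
Y(r, o) = 4 - 9*o/10 (Y(r, o) = 4 - (o/(-5) + (2*o²)/o)/2 = 4 - (o*(-⅕) + 2*o)/2 = 4 - (-o/5 + 2*o)/2 = 4 - 9*o/10)
-3001/289 + 3446/((-59*Y(3, -1*2))) = -3001/289 + 3446/((-59*(4 - (-9)*2/10))) = -3001*1/289 + 3446/((-59*(4 - 9/10*(-2)))) = -3001/289 + 3446/((-59*(4 + 9/5))) = -3001/289 + 3446/((-59*29/5)) = -3001/289 + 3446/(-1711/5) = -3001/289 + 3446*(-5/1711) = -3001/289 - 17230/1711 = -10114181/494479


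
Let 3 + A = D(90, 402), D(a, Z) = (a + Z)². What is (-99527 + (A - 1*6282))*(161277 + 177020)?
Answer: 46093642844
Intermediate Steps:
D(a, Z) = (Z + a)²
A = 242061 (A = -3 + (402 + 90)² = -3 + 492² = -3 + 242064 = 242061)
(-99527 + (A - 1*6282))*(161277 + 177020) = (-99527 + (242061 - 1*6282))*(161277 + 177020) = (-99527 + (242061 - 6282))*338297 = (-99527 + 235779)*338297 = 136252*338297 = 46093642844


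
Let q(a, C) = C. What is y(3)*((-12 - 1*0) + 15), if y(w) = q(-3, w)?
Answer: 9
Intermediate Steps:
y(w) = w
y(3)*((-12 - 1*0) + 15) = 3*((-12 - 1*0) + 15) = 3*((-12 + 0) + 15) = 3*(-12 + 15) = 3*3 = 9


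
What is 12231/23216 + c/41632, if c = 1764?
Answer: 17192313/30204016 ≈ 0.56921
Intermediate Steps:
12231/23216 + c/41632 = 12231/23216 + 1764/41632 = 12231*(1/23216) + 1764*(1/41632) = 12231/23216 + 441/10408 = 17192313/30204016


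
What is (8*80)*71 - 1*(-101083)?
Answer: 146523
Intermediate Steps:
(8*80)*71 - 1*(-101083) = 640*71 + 101083 = 45440 + 101083 = 146523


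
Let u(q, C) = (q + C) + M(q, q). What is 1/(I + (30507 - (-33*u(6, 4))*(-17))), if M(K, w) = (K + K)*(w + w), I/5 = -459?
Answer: -1/58182 ≈ -1.7187e-5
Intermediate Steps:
I = -2295 (I = 5*(-459) = -2295)
M(K, w) = 4*K*w (M(K, w) = (2*K)*(2*w) = 4*K*w)
u(q, C) = C + q + 4*q² (u(q, C) = (q + C) + 4*q*q = (C + q) + 4*q² = C + q + 4*q²)
1/(I + (30507 - (-33*u(6, 4))*(-17))) = 1/(-2295 + (30507 - (-33*(4 + 6 + 4*6²))*(-17))) = 1/(-2295 + (30507 - (-33*(4 + 6 + 4*36))*(-17))) = 1/(-2295 + (30507 - (-33*(4 + 6 + 144))*(-17))) = 1/(-2295 + (30507 - (-33*154)*(-17))) = 1/(-2295 + (30507 - (-5082)*(-17))) = 1/(-2295 + (30507 - 1*86394)) = 1/(-2295 + (30507 - 86394)) = 1/(-2295 - 55887) = 1/(-58182) = -1/58182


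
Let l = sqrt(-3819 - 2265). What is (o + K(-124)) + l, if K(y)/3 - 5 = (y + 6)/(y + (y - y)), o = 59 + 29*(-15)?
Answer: -22205/62 + 78*I ≈ -358.15 + 78.0*I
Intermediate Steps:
o = -376 (o = 59 - 435 = -376)
l = 78*I (l = sqrt(-6084) = 78*I ≈ 78.0*I)
K(y) = 15 + 3*(6 + y)/y (K(y) = 15 + 3*((y + 6)/(y + (y - y))) = 15 + 3*((6 + y)/(y + 0)) = 15 + 3*((6 + y)/y) = 15 + 3*(6 + y)/y)
(o + K(-124)) + l = (-376 + (18 + 18/(-124))) + 78*I = (-376 + (18 + 18*(-1/124))) + 78*I = (-376 + (18 - 9/62)) + 78*I = (-376 + 1107/62) + 78*I = -22205/62 + 78*I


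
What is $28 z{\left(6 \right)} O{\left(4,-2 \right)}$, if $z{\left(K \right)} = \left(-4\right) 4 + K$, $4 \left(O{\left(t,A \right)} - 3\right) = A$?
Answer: $-700$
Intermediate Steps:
$O{\left(t,A \right)} = 3 + \frac{A}{4}$
$z{\left(K \right)} = -16 + K$
$28 z{\left(6 \right)} O{\left(4,-2 \right)} = 28 \left(-16 + 6\right) \left(3 + \frac{1}{4} \left(-2\right)\right) = 28 \left(-10\right) \left(3 - \frac{1}{2}\right) = \left(-280\right) \frac{5}{2} = -700$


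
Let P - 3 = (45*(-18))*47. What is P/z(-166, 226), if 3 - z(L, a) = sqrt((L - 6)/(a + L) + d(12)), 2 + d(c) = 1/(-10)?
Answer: -3426030/419 - 38067*I*sqrt(4470)/419 ≈ -8176.7 - 6074.2*I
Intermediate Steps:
d(c) = -21/10 (d(c) = -2 + 1/(-10) = -2 - 1/10 = -21/10)
P = -38067 (P = 3 + (45*(-18))*47 = 3 - 810*47 = 3 - 38070 = -38067)
z(L, a) = 3 - sqrt(-21/10 + (-6 + L)/(L + a)) (z(L, a) = 3 - sqrt((L - 6)/(a + L) - 21/10) = 3 - sqrt((-6 + L)/(L + a) - 21/10) = 3 - sqrt(-21/10 + (-6 + L)/(L + a)))
P/z(-166, 226) = -38067/(3 - sqrt(10)*sqrt(-(60 + 11*(-166) + 21*226)/(-166 + 226))/10) = -38067/(3 - sqrt(10)*sqrt(-1*(60 - 1826 + 4746)/60)/10) = -38067/(3 - sqrt(10)*sqrt(-1*1/60*2980)/10) = -38067/(3 - sqrt(10)*sqrt(-149/3)/10) = -38067/(3 - sqrt(10)*I*sqrt(447)/3/10) = -38067/(3 - I*sqrt(4470)/30)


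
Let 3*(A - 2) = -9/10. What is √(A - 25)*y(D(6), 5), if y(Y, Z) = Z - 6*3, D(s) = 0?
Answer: -13*I*√2330/10 ≈ -62.751*I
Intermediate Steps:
y(Y, Z) = -18 + Z (y(Y, Z) = Z - 1*18 = Z - 18 = -18 + Z)
A = 17/10 (A = 2 + (-9/10)/3 = 2 + (-9*⅒)/3 = 2 + (⅓)*(-9/10) = 2 - 3/10 = 17/10 ≈ 1.7000)
√(A - 25)*y(D(6), 5) = √(17/10 - 25)*(-18 + 5) = √(-233/10)*(-13) = (I*√2330/10)*(-13) = -13*I*√2330/10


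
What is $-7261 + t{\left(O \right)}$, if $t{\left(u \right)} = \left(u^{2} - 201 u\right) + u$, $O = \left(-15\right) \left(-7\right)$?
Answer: $-17236$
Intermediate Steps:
$O = 105$
$t{\left(u \right)} = u^{2} - 200 u$
$-7261 + t{\left(O \right)} = -7261 + 105 \left(-200 + 105\right) = -7261 + 105 \left(-95\right) = -7261 - 9975 = -17236$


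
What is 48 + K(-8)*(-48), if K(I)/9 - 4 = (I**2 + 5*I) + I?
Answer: -8592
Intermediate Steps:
K(I) = 36 + 9*I**2 + 54*I (K(I) = 36 + 9*((I**2 + 5*I) + I) = 36 + 9*(I**2 + 6*I) = 36 + (9*I**2 + 54*I) = 36 + 9*I**2 + 54*I)
48 + K(-8)*(-48) = 48 + (36 + 9*(-8)**2 + 54*(-8))*(-48) = 48 + (36 + 9*64 - 432)*(-48) = 48 + (36 + 576 - 432)*(-48) = 48 + 180*(-48) = 48 - 8640 = -8592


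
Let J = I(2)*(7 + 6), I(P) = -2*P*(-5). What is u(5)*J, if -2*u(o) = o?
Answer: -650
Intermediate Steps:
I(P) = 10*P
u(o) = -o/2
J = 260 (J = (10*2)*(7 + 6) = 20*13 = 260)
u(5)*J = -1/2*5*260 = -5/2*260 = -650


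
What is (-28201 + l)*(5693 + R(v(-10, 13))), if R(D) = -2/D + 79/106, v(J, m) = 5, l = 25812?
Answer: -7208742997/530 ≈ -1.3601e+7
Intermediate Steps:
R(D) = 79/106 - 2/D (R(D) = -2/D + 79*(1/106) = -2/D + 79/106 = 79/106 - 2/D)
(-28201 + l)*(5693 + R(v(-10, 13))) = (-28201 + 25812)*(5693 + (79/106 - 2/5)) = -2389*(5693 + (79/106 - 2*⅕)) = -2389*(5693 + (79/106 - ⅖)) = -2389*(5693 + 183/530) = -2389*3017473/530 = -7208742997/530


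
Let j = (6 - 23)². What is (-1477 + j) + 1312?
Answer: 124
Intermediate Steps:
j = 289 (j = (-17)² = 289)
(-1477 + j) + 1312 = (-1477 + 289) + 1312 = -1188 + 1312 = 124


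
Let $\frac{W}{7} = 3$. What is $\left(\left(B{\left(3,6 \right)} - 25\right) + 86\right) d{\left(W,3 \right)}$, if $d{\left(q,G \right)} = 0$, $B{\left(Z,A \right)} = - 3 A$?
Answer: $0$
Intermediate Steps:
$W = 21$ ($W = 7 \cdot 3 = 21$)
$\left(\left(B{\left(3,6 \right)} - 25\right) + 86\right) d{\left(W,3 \right)} = \left(\left(\left(-3\right) 6 - 25\right) + 86\right) 0 = \left(\left(-18 - 25\right) + 86\right) 0 = \left(-43 + 86\right) 0 = 43 \cdot 0 = 0$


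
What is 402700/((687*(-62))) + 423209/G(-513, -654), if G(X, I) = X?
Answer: -3038791541/3641787 ≈ -834.42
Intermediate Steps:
402700/((687*(-62))) + 423209/G(-513, -654) = 402700/((687*(-62))) + 423209/(-513) = 402700/(-42594) + 423209*(-1/513) = 402700*(-1/42594) - 423209/513 = -201350/21297 - 423209/513 = -3038791541/3641787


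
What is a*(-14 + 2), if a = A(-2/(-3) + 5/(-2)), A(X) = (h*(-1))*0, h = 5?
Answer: 0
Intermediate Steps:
A(X) = 0 (A(X) = (5*(-1))*0 = -5*0 = 0)
a = 0
a*(-14 + 2) = 0*(-14 + 2) = 0*(-12) = 0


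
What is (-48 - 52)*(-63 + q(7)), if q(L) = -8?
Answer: 7100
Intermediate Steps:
(-48 - 52)*(-63 + q(7)) = (-48 - 52)*(-63 - 8) = -100*(-71) = 7100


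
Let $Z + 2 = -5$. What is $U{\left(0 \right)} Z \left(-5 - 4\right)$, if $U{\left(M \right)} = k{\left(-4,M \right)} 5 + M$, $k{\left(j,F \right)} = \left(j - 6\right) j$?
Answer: $12600$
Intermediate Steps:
$Z = -7$ ($Z = -2 - 5 = -7$)
$k{\left(j,F \right)} = j \left(-6 + j\right)$ ($k{\left(j,F \right)} = \left(j - 6\right) j = \left(-6 + j\right) j = j \left(-6 + j\right)$)
$U{\left(M \right)} = 200 + M$ ($U{\left(M \right)} = - 4 \left(-6 - 4\right) 5 + M = \left(-4\right) \left(-10\right) 5 + M = 40 \cdot 5 + M = 200 + M$)
$U{\left(0 \right)} Z \left(-5 - 4\right) = \left(200 + 0\right) \left(- 7 \left(-5 - 4\right)\right) = 200 \left(- 7 \left(-5 - 4\right)\right) = 200 \left(\left(-7\right) \left(-9\right)\right) = 200 \cdot 63 = 12600$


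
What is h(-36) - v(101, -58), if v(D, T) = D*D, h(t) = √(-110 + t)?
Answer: -10201 + I*√146 ≈ -10201.0 + 12.083*I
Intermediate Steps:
v(D, T) = D²
h(-36) - v(101, -58) = √(-110 - 36) - 1*101² = √(-146) - 1*10201 = I*√146 - 10201 = -10201 + I*√146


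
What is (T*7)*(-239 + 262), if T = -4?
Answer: -644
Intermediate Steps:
(T*7)*(-239 + 262) = (-4*7)*(-239 + 262) = -28*23 = -644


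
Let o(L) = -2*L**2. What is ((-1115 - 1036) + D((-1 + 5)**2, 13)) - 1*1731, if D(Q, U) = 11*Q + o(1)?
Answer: -3708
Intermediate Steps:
D(Q, U) = -2 + 11*Q (D(Q, U) = 11*Q - 2*1**2 = 11*Q - 2*1 = 11*Q - 2 = -2 + 11*Q)
((-1115 - 1036) + D((-1 + 5)**2, 13)) - 1*1731 = ((-1115 - 1036) + (-2 + 11*(-1 + 5)**2)) - 1*1731 = (-2151 + (-2 + 11*4**2)) - 1731 = (-2151 + (-2 + 11*16)) - 1731 = (-2151 + (-2 + 176)) - 1731 = (-2151 + 174) - 1731 = -1977 - 1731 = -3708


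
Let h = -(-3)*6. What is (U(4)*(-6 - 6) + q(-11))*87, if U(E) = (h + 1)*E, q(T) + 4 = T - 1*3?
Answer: -80910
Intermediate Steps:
q(T) = -7 + T (q(T) = -4 + (T - 1*3) = -4 + (T - 3) = -4 + (-3 + T) = -7 + T)
h = 18 (h = -1*(-18) = 18)
U(E) = 19*E (U(E) = (18 + 1)*E = 19*E)
(U(4)*(-6 - 6) + q(-11))*87 = ((19*4)*(-6 - 6) + (-7 - 11))*87 = (76*(-12) - 18)*87 = (-912 - 18)*87 = -930*87 = -80910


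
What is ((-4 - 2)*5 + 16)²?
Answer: 196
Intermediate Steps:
((-4 - 2)*5 + 16)² = (-6*5 + 16)² = (-30 + 16)² = (-14)² = 196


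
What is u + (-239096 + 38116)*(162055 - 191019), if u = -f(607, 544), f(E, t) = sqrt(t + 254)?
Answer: 5821184720 - sqrt(798) ≈ 5.8212e+9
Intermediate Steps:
f(E, t) = sqrt(254 + t)
u = -sqrt(798) (u = -sqrt(254 + 544) = -sqrt(798) ≈ -28.249)
u + (-239096 + 38116)*(162055 - 191019) = -sqrt(798) + (-239096 + 38116)*(162055 - 191019) = -sqrt(798) - 200980*(-28964) = -sqrt(798) + 5821184720 = 5821184720 - sqrt(798)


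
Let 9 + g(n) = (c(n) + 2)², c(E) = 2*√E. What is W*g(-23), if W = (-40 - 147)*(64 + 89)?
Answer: 2775267 - 228888*I*√23 ≈ 2.7753e+6 - 1.0977e+6*I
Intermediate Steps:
g(n) = -9 + (2 + 2*√n)² (g(n) = -9 + (2*√n + 2)² = -9 + (2 + 2*√n)²)
W = -28611 (W = -187*153 = -28611)
W*g(-23) = -28611*(-9 + 4*(1 + √(-23))²) = -28611*(-9 + 4*(1 + I*√23)²) = 257499 - 114444*(1 + I*√23)²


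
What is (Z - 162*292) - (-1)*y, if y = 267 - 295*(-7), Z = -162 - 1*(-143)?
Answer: -44991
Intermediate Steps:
Z = -19 (Z = -162 + 143 = -19)
y = 2332 (y = 267 + 2065 = 2332)
(Z - 162*292) - (-1)*y = (-19 - 162*292) - (-1)*2332 = (-19 - 47304) - 1*(-2332) = -47323 + 2332 = -44991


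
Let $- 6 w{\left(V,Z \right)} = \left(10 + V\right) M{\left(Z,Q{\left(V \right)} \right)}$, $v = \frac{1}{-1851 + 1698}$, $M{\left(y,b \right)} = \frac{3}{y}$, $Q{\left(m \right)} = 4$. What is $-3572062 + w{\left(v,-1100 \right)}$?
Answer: $- \frac{109305097061}{30600} \approx -3.5721 \cdot 10^{6}$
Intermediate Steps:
$v = - \frac{1}{153}$ ($v = \frac{1}{-153} = - \frac{1}{153} \approx -0.0065359$)
$w{\left(V,Z \right)} = - \frac{10 + V}{2 Z}$ ($w{\left(V,Z \right)} = - \frac{\left(10 + V\right) \frac{3}{Z}}{6} = - \frac{3 \frac{1}{Z} \left(10 + V\right)}{6} = - \frac{10 + V}{2 Z}$)
$-3572062 + w{\left(v,-1100 \right)} = -3572062 + \frac{-10 - - \frac{1}{153}}{2 \left(-1100\right)} = -3572062 + \frac{1}{2} \left(- \frac{1}{1100}\right) \left(-10 + \frac{1}{153}\right) = -3572062 + \frac{1}{2} \left(- \frac{1}{1100}\right) \left(- \frac{1529}{153}\right) = -3572062 + \frac{139}{30600} = - \frac{109305097061}{30600}$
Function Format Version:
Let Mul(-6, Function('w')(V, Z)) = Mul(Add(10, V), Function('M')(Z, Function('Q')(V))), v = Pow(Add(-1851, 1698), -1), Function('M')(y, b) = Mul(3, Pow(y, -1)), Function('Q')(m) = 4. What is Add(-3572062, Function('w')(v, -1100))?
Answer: Rational(-109305097061, 30600) ≈ -3.5721e+6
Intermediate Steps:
v = Rational(-1, 153) (v = Pow(-153, -1) = Rational(-1, 153) ≈ -0.0065359)
Function('w')(V, Z) = Mul(Rational(-1, 2), Pow(Z, -1), Add(10, V)) (Function('w')(V, Z) = Mul(Rational(-1, 6), Mul(Add(10, V), Mul(3, Pow(Z, -1)))) = Mul(Rational(-1, 6), Mul(3, Pow(Z, -1), Add(10, V))) = Mul(Rational(-1, 2), Pow(Z, -1), Add(10, V)))
Add(-3572062, Function('w')(v, -1100)) = Add(-3572062, Mul(Rational(1, 2), Pow(-1100, -1), Add(-10, Mul(-1, Rational(-1, 153))))) = Add(-3572062, Mul(Rational(1, 2), Rational(-1, 1100), Add(-10, Rational(1, 153)))) = Add(-3572062, Mul(Rational(1, 2), Rational(-1, 1100), Rational(-1529, 153))) = Add(-3572062, Rational(139, 30600)) = Rational(-109305097061, 30600)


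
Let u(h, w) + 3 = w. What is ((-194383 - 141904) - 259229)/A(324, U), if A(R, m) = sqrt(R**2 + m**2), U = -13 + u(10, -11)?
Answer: -595516*sqrt(145)/3915 ≈ -1831.7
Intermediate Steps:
u(h, w) = -3 + w
U = -27 (U = -13 + (-3 - 11) = -13 - 14 = -27)
((-194383 - 141904) - 259229)/A(324, U) = ((-194383 - 141904) - 259229)/(sqrt(324**2 + (-27)**2)) = (-336287 - 259229)/(sqrt(104976 + 729)) = -595516*sqrt(145)/3915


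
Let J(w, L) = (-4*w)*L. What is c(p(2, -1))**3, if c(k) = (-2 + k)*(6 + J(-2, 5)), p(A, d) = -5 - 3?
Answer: -97336000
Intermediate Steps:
J(w, L) = -4*L*w
p(A, d) = -8
c(k) = -92 + 46*k (c(k) = (-2 + k)*(6 - 4*5*(-2)) = (-2 + k)*(6 + 40) = (-2 + k)*46 = -92 + 46*k)
c(p(2, -1))**3 = (-92 + 46*(-8))**3 = (-92 - 368)**3 = (-460)**3 = -97336000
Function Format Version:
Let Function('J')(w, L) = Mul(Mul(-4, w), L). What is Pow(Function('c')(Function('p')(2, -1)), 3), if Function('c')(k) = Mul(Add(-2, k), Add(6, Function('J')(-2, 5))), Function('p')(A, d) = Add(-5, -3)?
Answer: -97336000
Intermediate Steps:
Function('J')(w, L) = Mul(-4, L, w)
Function('p')(A, d) = -8
Function('c')(k) = Add(-92, Mul(46, k)) (Function('c')(k) = Mul(Add(-2, k), Add(6, Mul(-4, 5, -2))) = Mul(Add(-2, k), Add(6, 40)) = Mul(Add(-2, k), 46) = Add(-92, Mul(46, k)))
Pow(Function('c')(Function('p')(2, -1)), 3) = Pow(Add(-92, Mul(46, -8)), 3) = Pow(Add(-92, -368), 3) = Pow(-460, 3) = -97336000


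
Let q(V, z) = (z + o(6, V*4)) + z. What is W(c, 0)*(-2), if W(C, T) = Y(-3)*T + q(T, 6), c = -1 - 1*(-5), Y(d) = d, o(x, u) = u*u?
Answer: -24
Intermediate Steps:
o(x, u) = u**2
c = 4 (c = -1 + 5 = 4)
q(V, z) = 2*z + 16*V**2 (q(V, z) = (z + (V*4)**2) + z = (z + (4*V)**2) + z = (z + 16*V**2) + z = 2*z + 16*V**2)
W(C, T) = 12 - 3*T + 16*T**2 (W(C, T) = -3*T + (2*6 + 16*T**2) = -3*T + (12 + 16*T**2) = 12 - 3*T + 16*T**2)
W(c, 0)*(-2) = (12 - 3*0 + 16*0**2)*(-2) = (12 + 0 + 16*0)*(-2) = (12 + 0 + 0)*(-2) = 12*(-2) = -24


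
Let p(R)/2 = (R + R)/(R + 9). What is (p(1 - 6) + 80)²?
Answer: 5625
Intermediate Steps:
p(R) = 4*R/(9 + R) (p(R) = 2*((R + R)/(R + 9)) = 2*((2*R)/(9 + R)) = 2*(2*R/(9 + R)) = 4*R/(9 + R))
(p(1 - 6) + 80)² = (4*(1 - 6)/(9 + (1 - 6)) + 80)² = (4*(-5)/(9 - 5) + 80)² = (4*(-5)/4 + 80)² = (4*(-5)*(¼) + 80)² = (-5 + 80)² = 75² = 5625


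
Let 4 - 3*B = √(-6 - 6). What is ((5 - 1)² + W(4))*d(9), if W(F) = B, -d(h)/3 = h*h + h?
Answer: -4680 + 180*I*√3 ≈ -4680.0 + 311.77*I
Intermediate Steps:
d(h) = -3*h - 3*h² (d(h) = -3*(h*h + h) = -3*(h² + h) = -3*(h + h²) = -3*h - 3*h²)
B = 4/3 - 2*I*√3/3 (B = 4/3 - √(-6 - 6)/3 = 4/3 - 2*I*√3/3 ≈ 1.3333 - 1.1547*I)
W(F) = 4/3 - 2*I*√3/3
((5 - 1)² + W(4))*d(9) = ((5 - 1)² + (4/3 - 2*I*√3/3))*(-3*9*(1 + 9)) = (4² + (4/3 - 2*I*√3/3))*(-3*9*10) = (16 + (4/3 - 2*I*√3/3))*(-270) = (52/3 - 2*I*√3/3)*(-270) = -4680 + 180*I*√3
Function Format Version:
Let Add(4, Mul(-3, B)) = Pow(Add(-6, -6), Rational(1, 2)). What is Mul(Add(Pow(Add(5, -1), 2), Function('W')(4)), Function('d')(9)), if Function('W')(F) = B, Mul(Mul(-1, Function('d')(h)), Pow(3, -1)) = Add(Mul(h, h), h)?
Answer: Add(-4680, Mul(180, I, Pow(3, Rational(1, 2)))) ≈ Add(-4680.0, Mul(311.77, I))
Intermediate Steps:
Function('d')(h) = Add(Mul(-3, h), Mul(-3, Pow(h, 2))) (Function('d')(h) = Mul(-3, Add(Mul(h, h), h)) = Mul(-3, Add(Pow(h, 2), h)) = Mul(-3, Add(h, Pow(h, 2))) = Add(Mul(-3, h), Mul(-3, Pow(h, 2))))
B = Add(Rational(4, 3), Mul(Rational(-2, 3), I, Pow(3, Rational(1, 2)))) (B = Add(Rational(4, 3), Mul(Rational(-1, 3), Pow(Add(-6, -6), Rational(1, 2)))) = Add(Rational(4, 3), Mul(Rational(-1, 3), Pow(-12, Rational(1, 2)))) = Add(Rational(4, 3), Mul(Rational(-1, 3), Mul(2, I, Pow(3, Rational(1, 2))))) = Add(Rational(4, 3), Mul(Rational(-2, 3), I, Pow(3, Rational(1, 2)))) ≈ Add(1.3333, Mul(-1.1547, I)))
Function('W')(F) = Add(Rational(4, 3), Mul(Rational(-2, 3), I, Pow(3, Rational(1, 2))))
Mul(Add(Pow(Add(5, -1), 2), Function('W')(4)), Function('d')(9)) = Mul(Add(Pow(Add(5, -1), 2), Add(Rational(4, 3), Mul(Rational(-2, 3), I, Pow(3, Rational(1, 2))))), Mul(-3, 9, Add(1, 9))) = Mul(Add(Pow(4, 2), Add(Rational(4, 3), Mul(Rational(-2, 3), I, Pow(3, Rational(1, 2))))), Mul(-3, 9, 10)) = Mul(Add(16, Add(Rational(4, 3), Mul(Rational(-2, 3), I, Pow(3, Rational(1, 2))))), -270) = Mul(Add(Rational(52, 3), Mul(Rational(-2, 3), I, Pow(3, Rational(1, 2)))), -270) = Add(-4680, Mul(180, I, Pow(3, Rational(1, 2))))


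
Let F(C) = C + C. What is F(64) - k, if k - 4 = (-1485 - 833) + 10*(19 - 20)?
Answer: 2452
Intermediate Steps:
F(C) = 2*C
k = -2324 (k = 4 + ((-1485 - 833) + 10*(19 - 20)) = 4 + (-2318 + 10*(-1)) = 4 + (-2318 - 10) = 4 - 2328 = -2324)
F(64) - k = 2*64 - 1*(-2324) = 128 + 2324 = 2452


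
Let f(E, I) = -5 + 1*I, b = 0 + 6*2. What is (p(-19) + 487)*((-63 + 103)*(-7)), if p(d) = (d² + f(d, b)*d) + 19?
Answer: -205520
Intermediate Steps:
b = 12 (b = 0 + 12 = 12)
f(E, I) = -5 + I
p(d) = 19 + d² + 7*d (p(d) = (d² + (-5 + 12)*d) + 19 = (d² + 7*d) + 19 = 19 + d² + 7*d)
(p(-19) + 487)*((-63 + 103)*(-7)) = ((19 + (-19)² + 7*(-19)) + 487)*((-63 + 103)*(-7)) = ((19 + 361 - 133) + 487)*(40*(-7)) = (247 + 487)*(-280) = 734*(-280) = -205520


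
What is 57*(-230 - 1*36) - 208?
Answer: -15370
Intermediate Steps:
57*(-230 - 1*36) - 208 = 57*(-230 - 36) - 208 = 57*(-266) - 208 = -15162 - 208 = -15370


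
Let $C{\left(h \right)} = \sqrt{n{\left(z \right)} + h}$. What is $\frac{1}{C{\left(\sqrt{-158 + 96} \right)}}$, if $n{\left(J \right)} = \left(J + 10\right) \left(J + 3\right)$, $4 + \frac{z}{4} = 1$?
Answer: $\frac{1}{\sqrt{18 + i \sqrt{62}}} \approx 0.22083 - 0.046187 i$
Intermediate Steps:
$z = -12$ ($z = -16 + 4 \cdot 1 = -16 + 4 = -12$)
$n{\left(J \right)} = \left(3 + J\right) \left(10 + J\right)$ ($n{\left(J \right)} = \left(10 + J\right) \left(3 + J\right) = \left(3 + J\right) \left(10 + J\right)$)
$C{\left(h \right)} = \sqrt{18 + h}$ ($C{\left(h \right)} = \sqrt{\left(30 + \left(-12\right)^{2} + 13 \left(-12\right)\right) + h} = \sqrt{\left(30 + 144 - 156\right) + h} = \sqrt{18 + h}$)
$\frac{1}{C{\left(\sqrt{-158 + 96} \right)}} = \frac{1}{\sqrt{18 + \sqrt{-158 + 96}}} = \frac{1}{\sqrt{18 + \sqrt{-62}}} = \frac{1}{\sqrt{18 + i \sqrt{62}}}$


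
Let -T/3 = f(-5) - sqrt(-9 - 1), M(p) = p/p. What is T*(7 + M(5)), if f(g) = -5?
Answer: 120 + 24*I*sqrt(10) ≈ 120.0 + 75.895*I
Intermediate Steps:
M(p) = 1
T = 15 + 3*I*sqrt(10) (T = -3*(-5 - sqrt(-9 - 1)) = -3*(-5 - sqrt(-10)) = -3*(-5 - I*sqrt(10)) = 15 + 3*I*sqrt(10) ≈ 15.0 + 9.4868*I)
T*(7 + M(5)) = (15 + 3*I*sqrt(10))*(7 + 1) = (15 + 3*I*sqrt(10))*8 = 120 + 24*I*sqrt(10)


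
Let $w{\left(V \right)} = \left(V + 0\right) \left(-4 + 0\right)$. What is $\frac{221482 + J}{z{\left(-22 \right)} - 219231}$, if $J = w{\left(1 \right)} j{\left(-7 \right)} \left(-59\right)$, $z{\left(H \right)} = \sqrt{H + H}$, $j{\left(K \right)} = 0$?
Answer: $- \frac{48555720342}{48062231405} - \frac{442964 i \sqrt{11}}{48062231405} \approx -1.0103 - 3.0568 \cdot 10^{-5} i$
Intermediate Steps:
$z{\left(H \right)} = \sqrt{2} \sqrt{H}$ ($z{\left(H \right)} = \sqrt{2 H} = \sqrt{2} \sqrt{H}$)
$w{\left(V \right)} = - 4 V$ ($w{\left(V \right)} = V \left(-4\right) = - 4 V$)
$J = 0$ ($J = \left(-4\right) 1 \cdot 0 \left(-59\right) = \left(-4\right) 0 \left(-59\right) = 0 \left(-59\right) = 0$)
$\frac{221482 + J}{z{\left(-22 \right)} - 219231} = \frac{221482 + 0}{\sqrt{2} \sqrt{-22} - 219231} = \frac{221482}{\sqrt{2} i \sqrt{22} - 219231} = \frac{221482}{2 i \sqrt{11} - 219231} = \frac{221482}{-219231 + 2 i \sqrt{11}}$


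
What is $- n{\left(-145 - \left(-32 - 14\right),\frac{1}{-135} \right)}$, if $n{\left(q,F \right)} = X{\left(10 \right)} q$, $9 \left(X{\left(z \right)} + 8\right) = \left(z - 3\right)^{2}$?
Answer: $-253$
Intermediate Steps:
$X{\left(z \right)} = -8 + \frac{\left(-3 + z\right)^{2}}{9}$ ($X{\left(z \right)} = -8 + \frac{\left(z - 3\right)^{2}}{9} = -8 + \frac{\left(-3 + z\right)^{2}}{9}$)
$n{\left(q,F \right)} = - \frac{23 q}{9}$ ($n{\left(q,F \right)} = \left(-8 + \frac{\left(-3 + 10\right)^{2}}{9}\right) q = \left(-8 + \frac{7^{2}}{9}\right) q = \left(-8 + \frac{1}{9} \cdot 49\right) q = \left(-8 + \frac{49}{9}\right) q = - \frac{23 q}{9}$)
$- n{\left(-145 - \left(-32 - 14\right),\frac{1}{-135} \right)} = - \frac{\left(-23\right) \left(-145 - \left(-32 - 14\right)\right)}{9} = - \frac{\left(-23\right) \left(-145 - -46\right)}{9} = - \frac{\left(-23\right) \left(-145 + 46\right)}{9} = - \frac{\left(-23\right) \left(-99\right)}{9} = \left(-1\right) 253 = -253$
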